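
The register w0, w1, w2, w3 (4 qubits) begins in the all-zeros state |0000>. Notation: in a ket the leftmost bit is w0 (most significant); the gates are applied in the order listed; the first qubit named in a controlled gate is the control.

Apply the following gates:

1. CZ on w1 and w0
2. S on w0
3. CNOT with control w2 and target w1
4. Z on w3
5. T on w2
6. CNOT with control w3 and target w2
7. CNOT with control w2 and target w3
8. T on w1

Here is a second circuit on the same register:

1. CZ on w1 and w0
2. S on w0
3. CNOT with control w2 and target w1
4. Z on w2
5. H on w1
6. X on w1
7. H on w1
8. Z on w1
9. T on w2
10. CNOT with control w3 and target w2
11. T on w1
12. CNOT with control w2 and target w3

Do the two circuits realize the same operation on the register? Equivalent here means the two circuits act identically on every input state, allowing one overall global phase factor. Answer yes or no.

No — the two circuits implement different unitaries, even allowing a global phase.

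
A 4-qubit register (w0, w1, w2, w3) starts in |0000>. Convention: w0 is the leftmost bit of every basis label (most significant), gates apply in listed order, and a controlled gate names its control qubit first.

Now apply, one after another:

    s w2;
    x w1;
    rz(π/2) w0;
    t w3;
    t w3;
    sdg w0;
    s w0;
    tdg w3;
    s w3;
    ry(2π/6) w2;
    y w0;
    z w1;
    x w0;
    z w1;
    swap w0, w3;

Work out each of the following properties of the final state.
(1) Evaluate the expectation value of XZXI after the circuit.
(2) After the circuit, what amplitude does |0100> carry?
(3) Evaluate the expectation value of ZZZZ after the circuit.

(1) The expectation value of XZXI is 0. Key observation: gates 5-8 undo each other exactly, leaving only the rest of the circuit to track.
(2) The amplitude on |0100> is sqrt(3)*exp(I*pi/4)/2.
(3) The observable ZZZZ averages to -1/2.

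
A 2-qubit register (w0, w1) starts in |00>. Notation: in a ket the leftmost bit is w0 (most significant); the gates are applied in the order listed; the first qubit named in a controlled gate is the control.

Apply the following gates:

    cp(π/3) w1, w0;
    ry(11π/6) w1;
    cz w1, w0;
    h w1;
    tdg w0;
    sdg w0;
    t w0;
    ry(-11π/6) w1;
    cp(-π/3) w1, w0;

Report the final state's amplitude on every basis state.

The final amplitudes are -sqrt(2)/4 + sqrt(6)/4 on |00>, sqrt(2)/4 + sqrt(6)/4 on |01>, 0 on |10>, 0 on |11>.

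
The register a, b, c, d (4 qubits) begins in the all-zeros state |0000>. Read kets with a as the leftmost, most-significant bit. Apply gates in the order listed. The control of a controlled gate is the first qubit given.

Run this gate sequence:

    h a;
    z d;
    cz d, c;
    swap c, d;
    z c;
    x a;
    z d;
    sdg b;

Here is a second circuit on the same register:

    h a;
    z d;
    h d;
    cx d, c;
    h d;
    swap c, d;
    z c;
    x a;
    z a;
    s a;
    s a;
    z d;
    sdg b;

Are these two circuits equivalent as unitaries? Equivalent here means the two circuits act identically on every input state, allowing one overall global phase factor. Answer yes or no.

No — the two circuits implement different unitaries, even allowing a global phase.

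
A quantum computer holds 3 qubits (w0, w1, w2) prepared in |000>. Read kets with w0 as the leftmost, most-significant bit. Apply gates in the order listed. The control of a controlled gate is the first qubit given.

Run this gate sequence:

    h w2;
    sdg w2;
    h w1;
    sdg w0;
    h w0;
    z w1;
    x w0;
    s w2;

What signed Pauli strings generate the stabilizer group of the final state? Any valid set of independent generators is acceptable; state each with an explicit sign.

The stabilizer group can be generated by +XII, -IXI, +IIX, among other valid generating sets.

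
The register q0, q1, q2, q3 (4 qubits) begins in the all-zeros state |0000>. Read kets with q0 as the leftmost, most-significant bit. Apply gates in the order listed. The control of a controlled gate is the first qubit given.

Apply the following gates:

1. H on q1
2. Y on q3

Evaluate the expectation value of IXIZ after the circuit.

The observable IXIZ averages to -1.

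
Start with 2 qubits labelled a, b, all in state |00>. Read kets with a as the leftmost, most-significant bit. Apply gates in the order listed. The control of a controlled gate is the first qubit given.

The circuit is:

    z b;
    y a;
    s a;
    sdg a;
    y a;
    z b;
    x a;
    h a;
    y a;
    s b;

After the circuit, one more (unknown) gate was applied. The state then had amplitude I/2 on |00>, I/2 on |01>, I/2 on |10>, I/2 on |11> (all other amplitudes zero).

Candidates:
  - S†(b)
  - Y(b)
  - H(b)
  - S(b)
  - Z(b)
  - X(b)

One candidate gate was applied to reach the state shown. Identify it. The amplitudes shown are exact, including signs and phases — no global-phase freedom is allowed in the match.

The unique candidate consistent with the amplitudes is H(b). Key observation: steps 1-6 multiply out to the identity, so the circuit reduces to the remaining gates.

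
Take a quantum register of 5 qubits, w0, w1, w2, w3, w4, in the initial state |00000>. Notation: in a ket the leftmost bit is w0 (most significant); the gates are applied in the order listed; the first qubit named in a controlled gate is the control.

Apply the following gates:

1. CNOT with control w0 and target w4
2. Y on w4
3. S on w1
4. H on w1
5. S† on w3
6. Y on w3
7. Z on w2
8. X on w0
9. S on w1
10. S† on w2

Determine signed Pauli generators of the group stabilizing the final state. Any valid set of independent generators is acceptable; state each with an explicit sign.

One valid set of independent stabilizer generators is +IYIII, -ZIIII, +IIZII, -IIIZI, -IIIIZ (any independent generating set of the same group is equally correct).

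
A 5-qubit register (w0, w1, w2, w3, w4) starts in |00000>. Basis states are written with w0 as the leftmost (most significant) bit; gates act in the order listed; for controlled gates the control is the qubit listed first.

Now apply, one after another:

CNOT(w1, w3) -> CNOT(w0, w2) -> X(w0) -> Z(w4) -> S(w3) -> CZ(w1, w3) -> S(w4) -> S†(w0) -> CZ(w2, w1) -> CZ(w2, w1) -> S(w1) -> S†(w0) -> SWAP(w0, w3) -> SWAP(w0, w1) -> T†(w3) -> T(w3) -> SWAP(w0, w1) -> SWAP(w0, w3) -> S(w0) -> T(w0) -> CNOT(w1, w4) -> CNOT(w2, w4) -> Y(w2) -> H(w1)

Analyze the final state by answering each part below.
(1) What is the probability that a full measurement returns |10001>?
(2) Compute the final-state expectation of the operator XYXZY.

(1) The probability of measuring |10001> is 0.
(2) The observable XYXZY averages to 0.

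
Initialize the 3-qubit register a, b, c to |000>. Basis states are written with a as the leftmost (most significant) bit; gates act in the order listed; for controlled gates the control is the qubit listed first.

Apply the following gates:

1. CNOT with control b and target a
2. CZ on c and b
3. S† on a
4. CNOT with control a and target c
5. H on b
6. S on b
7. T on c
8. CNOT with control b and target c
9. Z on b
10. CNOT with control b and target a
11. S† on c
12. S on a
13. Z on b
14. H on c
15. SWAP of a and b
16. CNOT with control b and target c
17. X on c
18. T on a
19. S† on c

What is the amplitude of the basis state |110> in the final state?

The amplitude on |110> is exp(3*I*pi/4)/2.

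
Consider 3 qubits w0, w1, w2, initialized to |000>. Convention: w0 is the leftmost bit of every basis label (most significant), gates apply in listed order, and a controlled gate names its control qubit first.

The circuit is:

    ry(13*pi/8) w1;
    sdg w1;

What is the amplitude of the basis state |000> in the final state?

The final state's coefficient on |000> equals -cos(3*pi/16).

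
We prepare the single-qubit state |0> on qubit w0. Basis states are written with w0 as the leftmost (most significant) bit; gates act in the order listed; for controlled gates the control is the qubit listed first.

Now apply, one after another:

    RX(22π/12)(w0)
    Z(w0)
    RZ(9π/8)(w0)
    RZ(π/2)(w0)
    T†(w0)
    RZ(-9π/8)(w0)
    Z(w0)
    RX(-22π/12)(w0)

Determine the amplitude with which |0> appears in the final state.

The amplitude on |0> is -sqrt(3)/4 + 1/2 - exp(3*I*pi/4)/2 - sqrt(3)*exp(3*I*pi/4)/4.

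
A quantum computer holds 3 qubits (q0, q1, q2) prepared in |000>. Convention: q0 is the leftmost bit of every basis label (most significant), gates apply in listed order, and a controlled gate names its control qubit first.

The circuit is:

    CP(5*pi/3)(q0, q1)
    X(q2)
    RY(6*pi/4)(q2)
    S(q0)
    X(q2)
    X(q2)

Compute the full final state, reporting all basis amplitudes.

After the circuit, the state carries amplitude -sqrt(2)/2 on |000>, -sqrt(2)/2 on |001>, and 0 on every other basis state. Key observation: the block from step 5 through step 6 cancels to the identity and can be dropped.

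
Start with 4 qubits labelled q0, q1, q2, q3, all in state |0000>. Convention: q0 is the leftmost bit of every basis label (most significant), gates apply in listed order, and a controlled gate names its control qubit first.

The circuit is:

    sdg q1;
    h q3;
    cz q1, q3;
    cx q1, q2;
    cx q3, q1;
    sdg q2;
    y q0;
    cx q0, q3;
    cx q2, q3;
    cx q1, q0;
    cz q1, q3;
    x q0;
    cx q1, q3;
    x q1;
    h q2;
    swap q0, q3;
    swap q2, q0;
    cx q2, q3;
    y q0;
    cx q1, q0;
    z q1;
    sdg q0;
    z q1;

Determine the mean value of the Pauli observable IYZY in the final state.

The expectation value of IYZY is -1.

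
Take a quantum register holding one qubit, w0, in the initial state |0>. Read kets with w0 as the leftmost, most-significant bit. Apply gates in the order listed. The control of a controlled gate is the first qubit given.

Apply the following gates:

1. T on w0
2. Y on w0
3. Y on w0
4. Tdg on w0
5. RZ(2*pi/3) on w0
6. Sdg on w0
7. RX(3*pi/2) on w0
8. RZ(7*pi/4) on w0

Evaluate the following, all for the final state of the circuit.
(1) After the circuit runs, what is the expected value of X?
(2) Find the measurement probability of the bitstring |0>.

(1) The observable X averages to sqrt(2)/2. Key observation: the block from step 1 through step 4 cancels to the identity and can be dropped.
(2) A full measurement returns |0> with probability 1/2.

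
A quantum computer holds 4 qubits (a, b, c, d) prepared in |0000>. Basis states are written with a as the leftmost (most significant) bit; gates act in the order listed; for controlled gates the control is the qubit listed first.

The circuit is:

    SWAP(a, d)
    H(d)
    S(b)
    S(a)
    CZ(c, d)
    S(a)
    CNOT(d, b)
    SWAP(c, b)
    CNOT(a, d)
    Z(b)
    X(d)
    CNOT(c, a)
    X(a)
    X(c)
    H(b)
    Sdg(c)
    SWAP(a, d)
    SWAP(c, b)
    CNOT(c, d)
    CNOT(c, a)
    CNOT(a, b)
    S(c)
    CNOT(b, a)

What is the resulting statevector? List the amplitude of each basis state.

After the circuit, the state carries amplitude 1/2 on |0000>, I/2 on |0111>, -I/2 on |1001>, 1/2 on |1110>, and 0 on every other basis state.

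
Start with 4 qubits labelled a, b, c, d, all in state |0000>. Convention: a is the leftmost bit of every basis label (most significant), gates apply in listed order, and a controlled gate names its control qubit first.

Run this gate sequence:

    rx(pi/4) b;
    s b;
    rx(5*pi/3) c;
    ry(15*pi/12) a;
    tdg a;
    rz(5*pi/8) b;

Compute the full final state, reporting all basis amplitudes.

The final amplitudes are sqrt(3)*sqrt(1/2 - sqrt(2)/4)*sqrt(sqrt(2)/4 + 1/2)*exp(-5*I*pi/16)/2 on |0000>, 0 on |0001>, sqrt(2)*exp(3*I*pi/16)/8 on |0010>, 0 on |0011>, (-sqrt(6) + 2*sqrt(3))*exp(5*I*pi/16)/8 on |0100>, 0 on |0101>, (2 - sqrt(2))*exp(13*I*pi/16)/8 on |0110>, 0 on |0111>, (sqrt(6) + 2*sqrt(3))*exp(7*I*pi/16)/8 on |1000>, 0 on |1001>, (sqrt(2) + 2)*exp(15*I*pi/16)/8 on |1010>, 0 on |1011>, -sqrt(3)*sqrt(1/2 - sqrt(2)/4)*sqrt(sqrt(2)/4 + 1/2)*exp(I*pi/16)/2 on |1100>, 0 on |1101>, -sqrt(2)*exp(9*I*pi/16)/8 on |1110>, 0 on |1111>.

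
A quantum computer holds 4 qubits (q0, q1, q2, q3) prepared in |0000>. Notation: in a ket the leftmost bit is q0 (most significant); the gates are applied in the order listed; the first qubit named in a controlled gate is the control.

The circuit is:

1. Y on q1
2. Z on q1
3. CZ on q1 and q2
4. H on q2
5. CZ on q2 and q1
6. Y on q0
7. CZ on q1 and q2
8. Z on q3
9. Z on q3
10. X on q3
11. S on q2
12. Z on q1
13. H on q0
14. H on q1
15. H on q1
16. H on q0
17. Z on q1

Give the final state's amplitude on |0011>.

|0011> carries amplitude 0 in the final state. Key observation: steps 12-17 multiply out to the identity, so the circuit reduces to the remaining gates.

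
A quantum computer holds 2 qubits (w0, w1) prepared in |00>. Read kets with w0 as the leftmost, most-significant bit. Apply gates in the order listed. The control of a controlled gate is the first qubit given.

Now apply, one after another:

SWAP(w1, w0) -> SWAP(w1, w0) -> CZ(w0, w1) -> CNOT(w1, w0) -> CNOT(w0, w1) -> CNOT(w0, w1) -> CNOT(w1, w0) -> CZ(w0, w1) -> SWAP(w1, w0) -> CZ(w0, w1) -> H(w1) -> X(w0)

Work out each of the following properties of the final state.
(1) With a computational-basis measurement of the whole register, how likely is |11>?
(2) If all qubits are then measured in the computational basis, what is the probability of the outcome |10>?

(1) The probability of measuring |11> is 1/2. Key observation: steps 2-9 multiply out to the identity, so the circuit reduces to the remaining gates.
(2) Outcome |10> occurs with probability 1/2.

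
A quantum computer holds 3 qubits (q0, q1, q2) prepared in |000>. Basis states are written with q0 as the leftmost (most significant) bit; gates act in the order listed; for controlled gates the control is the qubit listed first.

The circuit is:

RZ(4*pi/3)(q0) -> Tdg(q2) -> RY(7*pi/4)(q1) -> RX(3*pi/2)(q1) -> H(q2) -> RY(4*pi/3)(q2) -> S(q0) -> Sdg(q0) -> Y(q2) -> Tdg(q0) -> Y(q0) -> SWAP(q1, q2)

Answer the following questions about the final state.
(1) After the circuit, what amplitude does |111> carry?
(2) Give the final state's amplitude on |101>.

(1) The amplitude on |111> is -sqrt(3*sqrt(2) + 6)*exp(5*I*pi/6)/8 - sqrt(sqrt(2) + 2)*exp(5*I*pi/6)/8 + sqrt(2 - sqrt(2))*exp(I*pi/3)/8 + sqrt(6 - 3*sqrt(2))*exp(I*pi/3)/8.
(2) |101> carries amplitude -sqrt(3*sqrt(2) + 6)*exp(5*I*pi/6)/8 - sqrt(2 - sqrt(2))*exp(I*pi/3)/8 + sqrt(sqrt(2) + 2)*exp(5*I*pi/6)/8 + sqrt(6 - 3*sqrt(2))*exp(I*pi/3)/8 in the final state.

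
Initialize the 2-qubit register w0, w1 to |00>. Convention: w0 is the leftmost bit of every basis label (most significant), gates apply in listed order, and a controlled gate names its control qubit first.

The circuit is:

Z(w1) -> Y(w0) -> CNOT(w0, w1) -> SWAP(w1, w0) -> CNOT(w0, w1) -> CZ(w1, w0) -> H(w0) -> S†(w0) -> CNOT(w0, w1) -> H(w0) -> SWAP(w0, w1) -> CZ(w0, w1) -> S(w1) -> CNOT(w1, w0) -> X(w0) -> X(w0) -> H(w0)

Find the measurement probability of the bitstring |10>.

Outcome |10> occurs with probability 1/4.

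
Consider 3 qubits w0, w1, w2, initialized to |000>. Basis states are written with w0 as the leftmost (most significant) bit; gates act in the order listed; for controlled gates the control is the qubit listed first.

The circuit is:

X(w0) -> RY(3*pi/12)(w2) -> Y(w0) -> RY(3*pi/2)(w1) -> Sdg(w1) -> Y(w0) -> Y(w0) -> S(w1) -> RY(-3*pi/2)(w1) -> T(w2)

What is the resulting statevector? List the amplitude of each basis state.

The final amplitudes are -I*sqrt(sqrt(2) + 2)/2 on |000>, -sqrt(2 - sqrt(2))*exp(3*I*pi/4)/2 on |001>, and 0 on every other basis state.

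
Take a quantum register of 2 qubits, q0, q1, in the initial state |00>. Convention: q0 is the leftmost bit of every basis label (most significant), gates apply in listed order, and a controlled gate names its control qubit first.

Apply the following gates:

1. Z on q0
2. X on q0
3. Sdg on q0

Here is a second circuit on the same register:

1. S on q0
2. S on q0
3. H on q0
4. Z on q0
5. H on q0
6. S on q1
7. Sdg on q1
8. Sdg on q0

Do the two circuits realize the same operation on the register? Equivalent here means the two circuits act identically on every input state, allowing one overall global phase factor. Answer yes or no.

Yes: on every input state the two circuits agree up to one overall phase factor.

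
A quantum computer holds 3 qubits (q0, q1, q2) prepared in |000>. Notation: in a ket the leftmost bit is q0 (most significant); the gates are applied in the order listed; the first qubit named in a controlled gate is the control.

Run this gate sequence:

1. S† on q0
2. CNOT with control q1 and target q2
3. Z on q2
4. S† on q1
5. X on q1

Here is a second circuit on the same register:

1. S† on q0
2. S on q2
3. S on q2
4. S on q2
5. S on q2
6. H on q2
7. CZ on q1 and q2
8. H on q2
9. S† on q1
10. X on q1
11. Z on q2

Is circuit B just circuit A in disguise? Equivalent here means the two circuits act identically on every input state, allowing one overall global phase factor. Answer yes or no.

Yes, they are equivalent — the unitaries differ by at most a global phase.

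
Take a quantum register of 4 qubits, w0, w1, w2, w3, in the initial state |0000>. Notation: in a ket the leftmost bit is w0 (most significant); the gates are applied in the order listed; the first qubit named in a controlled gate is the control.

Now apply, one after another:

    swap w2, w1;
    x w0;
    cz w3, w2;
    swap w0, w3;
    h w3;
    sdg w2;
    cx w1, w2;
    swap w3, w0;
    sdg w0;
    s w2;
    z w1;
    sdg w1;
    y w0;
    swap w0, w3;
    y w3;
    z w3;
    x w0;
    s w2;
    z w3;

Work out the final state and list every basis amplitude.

The resulting statevector has amplitude sqrt(2)/2 on |1000>, sqrt(2)*I/2 on |1001>, and 0 on every other basis state.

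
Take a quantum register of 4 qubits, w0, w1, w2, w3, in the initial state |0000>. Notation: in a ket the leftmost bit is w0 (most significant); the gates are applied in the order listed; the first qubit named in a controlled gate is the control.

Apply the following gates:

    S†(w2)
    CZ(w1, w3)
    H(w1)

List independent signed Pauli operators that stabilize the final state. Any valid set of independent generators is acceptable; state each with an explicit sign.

The final state is stabilized by the group generated by +IXII, +ZIII, +IIZI, +IIIZ; other independent generating sets are equally valid.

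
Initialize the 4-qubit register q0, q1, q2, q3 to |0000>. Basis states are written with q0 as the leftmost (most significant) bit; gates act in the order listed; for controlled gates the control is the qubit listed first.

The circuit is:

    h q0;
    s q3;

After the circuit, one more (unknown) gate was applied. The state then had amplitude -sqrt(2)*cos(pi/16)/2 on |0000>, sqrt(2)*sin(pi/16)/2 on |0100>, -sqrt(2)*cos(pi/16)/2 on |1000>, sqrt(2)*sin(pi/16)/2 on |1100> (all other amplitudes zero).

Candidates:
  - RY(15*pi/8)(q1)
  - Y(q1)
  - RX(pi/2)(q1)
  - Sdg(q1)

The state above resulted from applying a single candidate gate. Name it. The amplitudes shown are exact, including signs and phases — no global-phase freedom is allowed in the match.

It was RY(15*pi/8)(q1) that produced the state shown.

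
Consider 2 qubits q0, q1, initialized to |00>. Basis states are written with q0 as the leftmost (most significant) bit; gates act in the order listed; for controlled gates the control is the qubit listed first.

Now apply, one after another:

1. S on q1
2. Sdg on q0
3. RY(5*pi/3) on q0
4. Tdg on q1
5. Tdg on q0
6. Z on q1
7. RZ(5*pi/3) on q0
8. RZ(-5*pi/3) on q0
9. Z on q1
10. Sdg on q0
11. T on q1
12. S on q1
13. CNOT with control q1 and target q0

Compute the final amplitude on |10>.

|10> carries amplitude -exp(I*pi/4)/2 in the final state. Key observation: the block from step 6 through step 9 cancels to the identity and can be dropped.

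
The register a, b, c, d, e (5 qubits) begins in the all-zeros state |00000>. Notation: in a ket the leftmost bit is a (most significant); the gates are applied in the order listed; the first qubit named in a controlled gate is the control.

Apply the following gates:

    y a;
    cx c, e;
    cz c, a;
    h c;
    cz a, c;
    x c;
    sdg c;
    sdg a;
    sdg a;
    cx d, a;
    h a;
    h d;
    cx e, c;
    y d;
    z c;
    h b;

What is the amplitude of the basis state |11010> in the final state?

|11010> carries amplitude 1/4 in the final state.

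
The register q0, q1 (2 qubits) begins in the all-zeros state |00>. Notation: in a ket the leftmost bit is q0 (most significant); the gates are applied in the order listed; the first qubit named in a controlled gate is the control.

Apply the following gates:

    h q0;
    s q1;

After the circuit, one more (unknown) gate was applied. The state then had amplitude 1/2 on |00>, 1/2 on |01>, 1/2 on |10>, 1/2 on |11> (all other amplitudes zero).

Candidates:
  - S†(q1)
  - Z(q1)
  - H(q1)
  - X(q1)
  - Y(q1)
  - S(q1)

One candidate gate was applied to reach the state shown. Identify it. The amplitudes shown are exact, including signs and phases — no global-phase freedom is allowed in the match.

The applied gate was H(q1).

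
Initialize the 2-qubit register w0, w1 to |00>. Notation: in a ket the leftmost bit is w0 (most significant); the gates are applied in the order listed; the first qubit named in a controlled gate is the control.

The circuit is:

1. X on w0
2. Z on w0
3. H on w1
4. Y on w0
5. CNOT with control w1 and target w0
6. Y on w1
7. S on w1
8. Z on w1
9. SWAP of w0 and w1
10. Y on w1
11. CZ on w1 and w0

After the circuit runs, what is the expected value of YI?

In the final state, YI has expectation 0.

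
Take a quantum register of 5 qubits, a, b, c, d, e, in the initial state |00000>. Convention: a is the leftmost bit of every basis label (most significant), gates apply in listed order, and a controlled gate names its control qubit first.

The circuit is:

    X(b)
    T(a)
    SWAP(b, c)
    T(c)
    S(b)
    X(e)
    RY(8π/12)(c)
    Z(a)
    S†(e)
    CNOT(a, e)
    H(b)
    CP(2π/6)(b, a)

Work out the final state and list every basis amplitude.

The final amplitudes are sqrt(6)*exp(3*I*pi/4)/4 on |00001>, -sqrt(2)*exp(3*I*pi/4)/4 on |00101>, sqrt(6)*exp(3*I*pi/4)/4 on |01001>, -sqrt(2)*exp(3*I*pi/4)/4 on |01101>, and 0 on every other basis state.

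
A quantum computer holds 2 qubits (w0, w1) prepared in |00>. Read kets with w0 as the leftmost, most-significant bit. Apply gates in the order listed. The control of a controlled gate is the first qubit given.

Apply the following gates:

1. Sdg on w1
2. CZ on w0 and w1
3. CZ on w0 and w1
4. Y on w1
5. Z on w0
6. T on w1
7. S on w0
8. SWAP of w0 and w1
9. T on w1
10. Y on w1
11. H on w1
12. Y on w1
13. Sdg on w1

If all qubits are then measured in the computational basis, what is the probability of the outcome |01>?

A full measurement returns |01> with probability 0. Key observation: steps 2-3 multiply out to the identity, so the circuit reduces to the remaining gates.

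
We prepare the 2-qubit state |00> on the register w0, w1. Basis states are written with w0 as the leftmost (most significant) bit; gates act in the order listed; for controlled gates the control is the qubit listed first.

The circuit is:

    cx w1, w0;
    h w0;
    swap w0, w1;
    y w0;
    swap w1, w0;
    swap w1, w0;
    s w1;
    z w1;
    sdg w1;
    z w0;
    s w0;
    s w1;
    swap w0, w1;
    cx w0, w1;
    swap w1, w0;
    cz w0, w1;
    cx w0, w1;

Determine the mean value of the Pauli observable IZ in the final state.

The expectation value of IZ is -1. Key observation: the block from step 5 through step 6 cancels to the identity and can be dropped.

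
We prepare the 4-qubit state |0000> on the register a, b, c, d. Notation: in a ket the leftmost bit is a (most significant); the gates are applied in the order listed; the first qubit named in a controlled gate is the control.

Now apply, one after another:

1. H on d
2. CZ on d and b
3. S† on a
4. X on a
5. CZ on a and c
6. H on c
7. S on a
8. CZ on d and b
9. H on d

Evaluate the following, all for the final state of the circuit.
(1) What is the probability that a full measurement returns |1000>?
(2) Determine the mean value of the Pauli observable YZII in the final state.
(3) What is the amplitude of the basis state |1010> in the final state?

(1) A full measurement returns |1000> with probability 1/2.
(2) The observable YZII averages to 0.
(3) |1010> carries amplitude sqrt(2)*I/2 in the final state.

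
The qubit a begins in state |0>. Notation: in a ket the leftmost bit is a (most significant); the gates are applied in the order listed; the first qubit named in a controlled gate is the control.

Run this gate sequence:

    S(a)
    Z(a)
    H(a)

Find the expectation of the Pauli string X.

In the final state, X has expectation 1.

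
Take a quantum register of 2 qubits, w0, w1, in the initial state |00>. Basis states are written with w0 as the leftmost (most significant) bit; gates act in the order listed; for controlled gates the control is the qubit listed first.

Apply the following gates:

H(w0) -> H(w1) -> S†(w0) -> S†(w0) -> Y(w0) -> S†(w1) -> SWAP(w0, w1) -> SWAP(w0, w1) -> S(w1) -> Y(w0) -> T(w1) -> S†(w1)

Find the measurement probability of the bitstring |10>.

A full measurement returns |10> with probability 1/4.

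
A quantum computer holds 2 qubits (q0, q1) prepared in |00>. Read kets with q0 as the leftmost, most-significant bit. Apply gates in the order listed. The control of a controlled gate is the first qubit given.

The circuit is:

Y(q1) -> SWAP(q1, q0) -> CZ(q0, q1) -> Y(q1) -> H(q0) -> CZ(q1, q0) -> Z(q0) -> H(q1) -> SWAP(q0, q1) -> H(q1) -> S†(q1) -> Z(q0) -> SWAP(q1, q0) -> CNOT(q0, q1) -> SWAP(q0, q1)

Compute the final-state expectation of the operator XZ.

The expectation value of XZ is -1.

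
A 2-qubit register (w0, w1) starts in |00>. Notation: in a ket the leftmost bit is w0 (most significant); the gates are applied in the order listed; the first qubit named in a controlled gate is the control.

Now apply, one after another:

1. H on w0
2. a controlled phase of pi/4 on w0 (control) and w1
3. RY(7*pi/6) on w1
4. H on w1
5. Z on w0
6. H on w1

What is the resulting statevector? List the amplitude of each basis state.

After the circuit, the state carries amplitude 1/4 - sqrt(3)/4 on |00>, 1/4 + sqrt(3)/4 on |01>, -1/4 + sqrt(3)/4 on |10>, -sqrt(3)/4 - 1/4 on |11>.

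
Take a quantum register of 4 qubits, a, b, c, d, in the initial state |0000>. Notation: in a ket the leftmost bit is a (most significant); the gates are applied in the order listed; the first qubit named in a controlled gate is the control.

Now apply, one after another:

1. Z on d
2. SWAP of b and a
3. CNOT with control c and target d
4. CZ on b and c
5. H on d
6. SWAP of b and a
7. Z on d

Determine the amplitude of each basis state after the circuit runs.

The final amplitudes are sqrt(2)/2 on |0000>, -sqrt(2)/2 on |0001>, and 0 on every other basis state.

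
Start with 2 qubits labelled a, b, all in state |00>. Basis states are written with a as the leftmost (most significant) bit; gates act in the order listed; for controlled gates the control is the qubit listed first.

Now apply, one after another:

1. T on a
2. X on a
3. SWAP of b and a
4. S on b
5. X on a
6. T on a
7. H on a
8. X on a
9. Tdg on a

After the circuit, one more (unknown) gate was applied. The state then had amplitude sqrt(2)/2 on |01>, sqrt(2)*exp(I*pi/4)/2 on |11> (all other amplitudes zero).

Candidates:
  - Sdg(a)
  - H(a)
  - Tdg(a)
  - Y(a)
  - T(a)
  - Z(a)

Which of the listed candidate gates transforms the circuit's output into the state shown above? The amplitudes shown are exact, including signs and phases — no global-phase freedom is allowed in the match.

It was Y(a) that produced the state shown.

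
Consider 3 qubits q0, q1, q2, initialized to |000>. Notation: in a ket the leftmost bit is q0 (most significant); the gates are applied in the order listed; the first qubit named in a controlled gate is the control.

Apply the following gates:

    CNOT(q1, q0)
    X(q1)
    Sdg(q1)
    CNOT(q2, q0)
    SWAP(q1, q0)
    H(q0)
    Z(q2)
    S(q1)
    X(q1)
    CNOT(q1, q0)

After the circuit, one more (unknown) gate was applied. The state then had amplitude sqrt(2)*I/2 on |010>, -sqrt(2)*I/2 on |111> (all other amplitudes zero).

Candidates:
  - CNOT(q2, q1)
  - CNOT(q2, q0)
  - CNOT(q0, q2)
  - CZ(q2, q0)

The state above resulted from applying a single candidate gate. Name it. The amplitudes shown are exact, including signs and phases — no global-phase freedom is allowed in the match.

The applied gate was CNOT(q0, q2).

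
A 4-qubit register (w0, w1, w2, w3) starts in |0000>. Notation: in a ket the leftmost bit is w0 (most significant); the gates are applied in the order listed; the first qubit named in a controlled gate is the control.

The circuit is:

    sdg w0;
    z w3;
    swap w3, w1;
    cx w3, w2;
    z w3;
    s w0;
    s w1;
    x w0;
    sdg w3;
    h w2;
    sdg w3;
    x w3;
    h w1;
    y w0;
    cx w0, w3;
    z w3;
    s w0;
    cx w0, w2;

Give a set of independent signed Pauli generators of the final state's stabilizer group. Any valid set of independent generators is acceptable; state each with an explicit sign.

The final state is stabilized by the group generated by +IXII, +IIXI, +ZIII, -IIIZ; other independent generating sets are equally valid.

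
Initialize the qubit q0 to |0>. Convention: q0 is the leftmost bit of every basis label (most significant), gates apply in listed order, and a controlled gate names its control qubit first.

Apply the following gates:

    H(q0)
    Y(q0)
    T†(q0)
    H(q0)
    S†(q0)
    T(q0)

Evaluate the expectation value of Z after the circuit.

The observable Z averages to -sqrt(2)/2.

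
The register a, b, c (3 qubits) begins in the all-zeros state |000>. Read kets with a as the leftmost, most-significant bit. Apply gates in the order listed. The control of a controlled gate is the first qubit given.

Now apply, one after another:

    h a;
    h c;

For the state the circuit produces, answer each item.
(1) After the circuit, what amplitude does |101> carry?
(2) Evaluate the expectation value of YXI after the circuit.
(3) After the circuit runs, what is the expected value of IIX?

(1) The amplitude on |101> is 1/2.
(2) In the final state, YXI has expectation 0.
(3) The observable IIX averages to 1.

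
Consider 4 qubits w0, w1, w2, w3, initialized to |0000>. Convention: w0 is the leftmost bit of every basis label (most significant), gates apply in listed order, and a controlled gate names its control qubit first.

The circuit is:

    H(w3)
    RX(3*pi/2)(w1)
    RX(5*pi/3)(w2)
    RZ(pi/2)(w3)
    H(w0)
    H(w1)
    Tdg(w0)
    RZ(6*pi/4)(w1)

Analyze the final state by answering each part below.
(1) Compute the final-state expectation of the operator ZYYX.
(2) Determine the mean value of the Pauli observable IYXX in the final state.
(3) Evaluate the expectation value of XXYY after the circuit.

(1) In the final state, ZYYX has expectation 0.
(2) The observable IYXX averages to 0.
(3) In the final state, XXYY has expectation -sqrt(6)/4.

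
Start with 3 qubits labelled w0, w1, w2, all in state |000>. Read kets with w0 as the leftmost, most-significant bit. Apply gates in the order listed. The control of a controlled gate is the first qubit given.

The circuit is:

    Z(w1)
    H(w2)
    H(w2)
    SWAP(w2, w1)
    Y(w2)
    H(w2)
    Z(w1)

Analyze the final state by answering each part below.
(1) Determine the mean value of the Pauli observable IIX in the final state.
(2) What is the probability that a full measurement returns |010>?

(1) The observable IIX averages to -1.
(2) The probability of measuring |010> is 0.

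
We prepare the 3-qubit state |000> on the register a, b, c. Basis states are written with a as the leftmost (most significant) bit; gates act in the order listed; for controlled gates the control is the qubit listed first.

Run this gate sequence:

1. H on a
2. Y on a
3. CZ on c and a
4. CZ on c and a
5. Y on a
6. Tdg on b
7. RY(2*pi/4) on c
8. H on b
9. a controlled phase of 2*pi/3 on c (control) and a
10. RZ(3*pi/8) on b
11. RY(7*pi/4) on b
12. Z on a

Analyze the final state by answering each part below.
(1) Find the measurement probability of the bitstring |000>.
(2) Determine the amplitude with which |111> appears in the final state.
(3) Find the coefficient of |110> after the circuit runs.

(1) A full measurement returns |000> with probability sqrt(4 - 2*sqrt(2))/32 + 1/8. Key observation: steps 2-5 multiply out to the identity, so the circuit reduces to the remaining gates.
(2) The final state's coefficient on |111> equals -sqrt(2)*sqrt(1/2 - sqrt(2)/4)*exp(23*I*pi/48)/4 + sqrt(2)*sqrt(sqrt(2)/4 + 1/2)*exp(41*I*pi/48)/4.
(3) |110> carries amplitude -sqrt(2)*sqrt(1/2 - sqrt(2)/4)*exp(-3*I*pi/16)/4 + sqrt(2)*sqrt(sqrt(2)/4 + 1/2)*exp(3*I*pi/16)/4 in the final state.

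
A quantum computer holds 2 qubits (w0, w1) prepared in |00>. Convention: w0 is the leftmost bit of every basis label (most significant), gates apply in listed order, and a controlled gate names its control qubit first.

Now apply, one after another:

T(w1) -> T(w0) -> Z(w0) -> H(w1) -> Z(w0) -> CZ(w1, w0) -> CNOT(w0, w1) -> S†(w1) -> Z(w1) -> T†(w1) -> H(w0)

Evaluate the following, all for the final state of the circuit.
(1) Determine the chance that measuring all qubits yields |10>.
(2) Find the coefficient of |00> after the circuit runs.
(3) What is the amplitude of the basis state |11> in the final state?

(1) The probability of measuring |10> is 1/4.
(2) |00> carries amplitude 1/2 in the final state.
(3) The amplitude on |11> is exp(I*pi/4)/2.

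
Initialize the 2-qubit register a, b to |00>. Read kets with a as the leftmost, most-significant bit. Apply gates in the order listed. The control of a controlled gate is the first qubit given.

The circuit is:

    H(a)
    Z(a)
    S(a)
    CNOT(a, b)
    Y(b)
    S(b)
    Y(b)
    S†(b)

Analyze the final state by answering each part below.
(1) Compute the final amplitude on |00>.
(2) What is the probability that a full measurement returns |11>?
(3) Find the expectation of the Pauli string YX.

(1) The amplitude on |00> is sqrt(2)*I/2.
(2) A full measurement returns |11> with probability 1/2.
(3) The observable YX averages to 1.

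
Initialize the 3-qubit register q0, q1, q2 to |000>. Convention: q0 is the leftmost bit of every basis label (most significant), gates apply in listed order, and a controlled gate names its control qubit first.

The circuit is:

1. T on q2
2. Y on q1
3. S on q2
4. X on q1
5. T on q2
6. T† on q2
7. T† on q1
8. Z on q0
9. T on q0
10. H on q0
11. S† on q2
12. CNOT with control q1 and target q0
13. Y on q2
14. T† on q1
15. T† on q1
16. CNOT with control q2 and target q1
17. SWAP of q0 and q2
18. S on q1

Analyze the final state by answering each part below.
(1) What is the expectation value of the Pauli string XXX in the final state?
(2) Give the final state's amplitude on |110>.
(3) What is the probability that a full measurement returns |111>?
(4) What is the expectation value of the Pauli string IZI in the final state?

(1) The observable XXX averages to 0.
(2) The amplitude on |110> is -sqrt(2)*I/2.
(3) Outcome |111> occurs with probability 1/2.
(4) In the final state, IZI has expectation -1.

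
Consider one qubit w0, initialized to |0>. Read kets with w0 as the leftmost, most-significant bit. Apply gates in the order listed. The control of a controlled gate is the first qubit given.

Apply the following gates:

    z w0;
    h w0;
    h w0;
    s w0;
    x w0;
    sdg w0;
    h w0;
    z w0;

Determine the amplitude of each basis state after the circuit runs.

The resulting statevector has amplitude -sqrt(2)*I/2 on |0>, -sqrt(2)*I/2 on |1>.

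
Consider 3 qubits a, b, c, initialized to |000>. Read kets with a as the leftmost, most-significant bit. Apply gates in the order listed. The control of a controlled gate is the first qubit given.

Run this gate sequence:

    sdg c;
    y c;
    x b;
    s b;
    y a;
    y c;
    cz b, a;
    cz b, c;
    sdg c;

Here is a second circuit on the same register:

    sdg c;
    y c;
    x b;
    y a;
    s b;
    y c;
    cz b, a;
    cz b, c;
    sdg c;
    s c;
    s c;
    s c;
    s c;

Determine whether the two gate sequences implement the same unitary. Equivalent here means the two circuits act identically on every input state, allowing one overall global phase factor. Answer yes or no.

Yes — the two circuits implement the same unitary up to a global phase.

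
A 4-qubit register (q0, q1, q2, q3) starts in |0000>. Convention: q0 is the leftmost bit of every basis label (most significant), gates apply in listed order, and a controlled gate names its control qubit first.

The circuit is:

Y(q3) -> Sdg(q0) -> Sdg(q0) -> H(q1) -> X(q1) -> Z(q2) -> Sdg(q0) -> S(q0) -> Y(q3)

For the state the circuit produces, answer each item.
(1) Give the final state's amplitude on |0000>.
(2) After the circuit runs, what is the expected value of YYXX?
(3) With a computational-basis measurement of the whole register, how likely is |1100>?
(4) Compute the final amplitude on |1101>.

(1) The final state's coefficient on |0000> equals sqrt(2)/2.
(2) In the final state, YYXX has expectation 0.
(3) Outcome |1100> occurs with probability 0.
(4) The final state's coefficient on |1101> equals 0.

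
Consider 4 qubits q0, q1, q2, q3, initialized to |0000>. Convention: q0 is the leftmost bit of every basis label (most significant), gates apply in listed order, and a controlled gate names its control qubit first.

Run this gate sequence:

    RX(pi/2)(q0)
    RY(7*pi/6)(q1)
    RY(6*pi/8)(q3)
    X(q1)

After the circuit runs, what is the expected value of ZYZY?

The observable ZYZY averages to 0.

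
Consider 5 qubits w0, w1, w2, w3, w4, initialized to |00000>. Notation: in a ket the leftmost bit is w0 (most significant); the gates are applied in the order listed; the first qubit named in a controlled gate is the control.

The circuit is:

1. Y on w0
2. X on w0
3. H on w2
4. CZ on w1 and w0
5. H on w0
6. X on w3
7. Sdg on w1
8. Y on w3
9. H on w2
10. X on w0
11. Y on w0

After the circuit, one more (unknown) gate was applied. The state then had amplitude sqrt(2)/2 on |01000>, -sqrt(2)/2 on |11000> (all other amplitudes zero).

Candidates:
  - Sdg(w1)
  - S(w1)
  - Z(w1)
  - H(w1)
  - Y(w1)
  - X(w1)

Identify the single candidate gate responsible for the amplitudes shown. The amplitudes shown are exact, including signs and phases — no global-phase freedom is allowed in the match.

The unique candidate consistent with the amplitudes is Y(w1).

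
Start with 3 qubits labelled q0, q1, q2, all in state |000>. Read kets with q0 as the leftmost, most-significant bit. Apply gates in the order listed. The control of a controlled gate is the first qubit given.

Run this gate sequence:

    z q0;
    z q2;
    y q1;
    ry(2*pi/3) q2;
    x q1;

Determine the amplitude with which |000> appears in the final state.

The final state's coefficient on |000> equals I/2.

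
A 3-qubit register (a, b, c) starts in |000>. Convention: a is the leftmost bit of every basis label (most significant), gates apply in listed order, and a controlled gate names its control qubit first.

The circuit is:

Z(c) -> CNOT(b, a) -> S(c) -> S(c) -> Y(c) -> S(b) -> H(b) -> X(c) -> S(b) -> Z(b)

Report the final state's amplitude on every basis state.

After the circuit, the state carries amplitude sqrt(2)*I/2 on |000>, sqrt(2)/2 on |010>, and 0 on every other basis state.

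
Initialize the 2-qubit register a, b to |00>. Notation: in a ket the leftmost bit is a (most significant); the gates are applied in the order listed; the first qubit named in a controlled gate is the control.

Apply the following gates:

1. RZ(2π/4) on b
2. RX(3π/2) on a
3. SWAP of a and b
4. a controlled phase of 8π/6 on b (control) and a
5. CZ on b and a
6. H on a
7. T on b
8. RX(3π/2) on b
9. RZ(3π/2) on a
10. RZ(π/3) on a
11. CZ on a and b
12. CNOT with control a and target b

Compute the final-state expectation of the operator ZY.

The observable ZY averages to 0.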